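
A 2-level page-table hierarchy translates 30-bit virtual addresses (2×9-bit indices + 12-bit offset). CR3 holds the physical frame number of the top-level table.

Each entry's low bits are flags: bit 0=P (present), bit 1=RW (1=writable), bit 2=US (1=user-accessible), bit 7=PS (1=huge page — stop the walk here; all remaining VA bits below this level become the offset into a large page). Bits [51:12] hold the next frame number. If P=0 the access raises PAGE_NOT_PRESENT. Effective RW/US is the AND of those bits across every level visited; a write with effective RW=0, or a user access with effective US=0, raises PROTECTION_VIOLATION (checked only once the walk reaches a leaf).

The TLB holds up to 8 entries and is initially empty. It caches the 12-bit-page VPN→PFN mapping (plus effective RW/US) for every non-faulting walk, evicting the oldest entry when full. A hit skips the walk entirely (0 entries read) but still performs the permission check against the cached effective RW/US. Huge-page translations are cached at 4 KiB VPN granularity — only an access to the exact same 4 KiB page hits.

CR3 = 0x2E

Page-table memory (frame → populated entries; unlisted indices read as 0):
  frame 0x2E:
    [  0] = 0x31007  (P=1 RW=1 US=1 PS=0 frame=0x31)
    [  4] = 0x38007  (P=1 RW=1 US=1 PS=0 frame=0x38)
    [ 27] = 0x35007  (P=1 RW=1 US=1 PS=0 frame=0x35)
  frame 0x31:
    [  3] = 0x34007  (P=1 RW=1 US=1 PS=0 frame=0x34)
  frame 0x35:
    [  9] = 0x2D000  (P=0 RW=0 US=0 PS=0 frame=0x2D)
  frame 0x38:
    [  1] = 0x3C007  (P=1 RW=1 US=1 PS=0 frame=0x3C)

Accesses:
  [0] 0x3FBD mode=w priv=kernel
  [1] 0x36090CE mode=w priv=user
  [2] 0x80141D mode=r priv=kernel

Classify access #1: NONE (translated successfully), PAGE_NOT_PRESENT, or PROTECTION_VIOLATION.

Trace:
#0 VA=0x3FBD (w,kernel):
  [0] read 0x2E idx=0: raw=0x31007 flags P=1 W=1 U=1 S=0
  [1] read 0x31 idx=3: raw=0x34007 flags P=1 W=1 U=1 S=0
  ⇒ phys 0x34FBD  [2 reads]
#1 VA=0x36090CE (w,user):
  [0] read 0x2E idx=27: raw=0x35007 flags P=1 W=1 U=1 S=0
  [1] read 0x35 idx=9: raw=0x2D000 flags P=0 W=0 U=0 S=0
  ✗ PAGE_NOT_PRESENT  [2 reads]
#2 VA=0x80141D (r,kernel):
  [0] read 0x2E idx=4: raw=0x38007 flags P=1 W=1 U=1 S=0
  [1] read 0x38 idx=1: raw=0x3C007 flags P=1 W=1 U=1 S=0
  ⇒ phys 0x3C41D  [2 reads]

Access #1 fault: PAGE_NOT_PRESENT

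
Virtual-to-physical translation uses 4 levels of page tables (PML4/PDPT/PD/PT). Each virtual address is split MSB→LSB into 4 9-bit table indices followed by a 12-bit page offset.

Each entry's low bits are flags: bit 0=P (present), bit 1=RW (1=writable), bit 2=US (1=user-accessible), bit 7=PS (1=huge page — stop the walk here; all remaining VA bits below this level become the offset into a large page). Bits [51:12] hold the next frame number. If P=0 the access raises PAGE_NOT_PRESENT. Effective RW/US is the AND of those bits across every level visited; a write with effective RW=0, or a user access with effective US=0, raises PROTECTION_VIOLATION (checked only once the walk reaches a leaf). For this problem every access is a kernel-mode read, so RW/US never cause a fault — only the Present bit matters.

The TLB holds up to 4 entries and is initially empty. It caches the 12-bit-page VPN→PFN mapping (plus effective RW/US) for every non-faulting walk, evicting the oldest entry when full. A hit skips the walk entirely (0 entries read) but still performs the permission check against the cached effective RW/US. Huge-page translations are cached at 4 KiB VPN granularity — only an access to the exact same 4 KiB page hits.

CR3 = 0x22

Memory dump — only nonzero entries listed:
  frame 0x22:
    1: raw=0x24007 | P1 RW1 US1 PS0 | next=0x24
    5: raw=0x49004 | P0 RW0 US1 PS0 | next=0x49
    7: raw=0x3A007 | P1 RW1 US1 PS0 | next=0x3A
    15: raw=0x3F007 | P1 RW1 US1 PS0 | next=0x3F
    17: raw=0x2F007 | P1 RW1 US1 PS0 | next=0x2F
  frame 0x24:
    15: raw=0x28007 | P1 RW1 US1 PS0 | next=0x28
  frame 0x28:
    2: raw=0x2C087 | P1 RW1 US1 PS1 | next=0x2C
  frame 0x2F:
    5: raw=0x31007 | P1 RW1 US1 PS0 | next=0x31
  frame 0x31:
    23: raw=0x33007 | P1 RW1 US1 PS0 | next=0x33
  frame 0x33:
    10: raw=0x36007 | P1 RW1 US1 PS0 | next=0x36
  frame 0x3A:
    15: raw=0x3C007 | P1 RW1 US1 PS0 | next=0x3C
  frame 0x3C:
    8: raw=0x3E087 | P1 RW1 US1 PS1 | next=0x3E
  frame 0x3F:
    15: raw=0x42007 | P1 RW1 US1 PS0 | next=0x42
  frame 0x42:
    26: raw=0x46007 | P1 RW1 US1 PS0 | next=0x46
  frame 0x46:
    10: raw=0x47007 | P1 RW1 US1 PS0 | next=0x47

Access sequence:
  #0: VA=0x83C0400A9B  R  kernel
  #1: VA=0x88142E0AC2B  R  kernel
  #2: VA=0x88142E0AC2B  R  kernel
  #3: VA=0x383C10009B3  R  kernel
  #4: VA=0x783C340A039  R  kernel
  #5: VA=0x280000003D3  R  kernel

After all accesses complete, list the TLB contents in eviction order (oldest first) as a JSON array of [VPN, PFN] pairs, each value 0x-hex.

Per-access translation:
#0 VA=0x83C0400A9B (r,kernel):
  [0] read 0x22 idx=1: raw=0x24007 flags P=1 W=1 U=1 S=0
  [1] read 0x24 idx=15: raw=0x28007 flags P=1 W=1 U=1 S=0
  [2] read 0x28 idx=2: raw=0x2C087 flags P=1 W=1 U=1 S=1
  → PA=0x2CA9B (huge @L2)  (3 entries read)
#1 VA=0x88142E0AC2B (r,kernel):
  [0] read 0x22 idx=17: raw=0x2F007 flags P=1 W=1 U=1 S=0
  [1] read 0x2F idx=5: raw=0x31007 flags P=1 W=1 U=1 S=0
  [2] read 0x31 idx=23: raw=0x33007 flags P=1 W=1 U=1 S=0
  [3] read 0x33 idx=10: raw=0x36007 flags P=1 W=1 U=1 S=0
  → PA=0x36C2B  (4 entries read)
#2 VA=0x88142E0AC2B (r,kernel):
  TLB hit vpn=0x88142E0A → PA=0x36C2B
#3 VA=0x383C10009B3 (r,kernel):
  [0] read 0x22 idx=7: raw=0x3A007 flags P=1 W=1 U=1 S=0
  [1] read 0x3A idx=15: raw=0x3C007 flags P=1 W=1 U=1 S=0
  [2] read 0x3C idx=8: raw=0x3E087 flags P=1 W=1 U=1 S=1
  → PA=0x3E9B3 (huge @L2)  (3 entries read)
#4 VA=0x783C340A039 (r,kernel):
  [0] read 0x22 idx=15: raw=0x3F007 flags P=1 W=1 U=1 S=0
  [1] read 0x3F idx=15: raw=0x42007 flags P=1 W=1 U=1 S=0
  [2] read 0x42 idx=26: raw=0x46007 flags P=1 W=1 U=1 S=0
  [3] read 0x46 idx=10: raw=0x47007 flags P=1 W=1 U=1 S=0
  → PA=0x47039  (4 entries read)
#5 VA=0x280000003D3 (r,kernel):
  [0] read 0x22 idx=5: raw=0x49004 flags P=0 W=0 U=1 S=0
  ⇒ fault: PAGE_NOT_PRESENT  — 1 lookups

TLB: [["0x83C0400", "0x2C"], ["0x88142E0A", "0x36"], ["0x383C1000", "0x3E"], ["0x783C340A", "0x47"]]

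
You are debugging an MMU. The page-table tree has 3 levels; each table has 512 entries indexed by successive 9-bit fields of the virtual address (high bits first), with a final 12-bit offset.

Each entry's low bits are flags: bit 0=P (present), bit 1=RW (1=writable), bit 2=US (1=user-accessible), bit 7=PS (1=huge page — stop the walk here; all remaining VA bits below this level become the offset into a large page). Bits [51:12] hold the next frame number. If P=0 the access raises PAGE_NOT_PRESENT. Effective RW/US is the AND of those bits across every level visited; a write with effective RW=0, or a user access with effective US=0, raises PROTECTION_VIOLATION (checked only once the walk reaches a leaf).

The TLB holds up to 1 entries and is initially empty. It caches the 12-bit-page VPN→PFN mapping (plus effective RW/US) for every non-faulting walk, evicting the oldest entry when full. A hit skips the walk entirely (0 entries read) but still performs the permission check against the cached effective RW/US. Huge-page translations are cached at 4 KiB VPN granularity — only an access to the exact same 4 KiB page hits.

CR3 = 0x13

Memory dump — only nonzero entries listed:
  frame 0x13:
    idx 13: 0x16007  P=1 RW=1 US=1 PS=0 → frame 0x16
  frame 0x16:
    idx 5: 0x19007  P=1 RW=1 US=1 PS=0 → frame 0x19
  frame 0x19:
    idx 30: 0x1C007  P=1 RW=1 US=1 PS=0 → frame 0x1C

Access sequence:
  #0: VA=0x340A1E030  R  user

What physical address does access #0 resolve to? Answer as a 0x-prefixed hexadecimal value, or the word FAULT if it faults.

Walk each access:
#0 VA=0x340A1E030 (r,user):
  L0 @0x13[13] → 0x16007  P=1,RW=1,US=1,PS=0
  L1 @0x16[5] → 0x19007  P=1,RW=1,US=1,PS=0
  L2 @0x19[30] → 0x1C007  P=1,RW=1,US=1,PS=0
  ⇒ phys 0x1C030  [3 reads]

Access #0 PA: 0x1C030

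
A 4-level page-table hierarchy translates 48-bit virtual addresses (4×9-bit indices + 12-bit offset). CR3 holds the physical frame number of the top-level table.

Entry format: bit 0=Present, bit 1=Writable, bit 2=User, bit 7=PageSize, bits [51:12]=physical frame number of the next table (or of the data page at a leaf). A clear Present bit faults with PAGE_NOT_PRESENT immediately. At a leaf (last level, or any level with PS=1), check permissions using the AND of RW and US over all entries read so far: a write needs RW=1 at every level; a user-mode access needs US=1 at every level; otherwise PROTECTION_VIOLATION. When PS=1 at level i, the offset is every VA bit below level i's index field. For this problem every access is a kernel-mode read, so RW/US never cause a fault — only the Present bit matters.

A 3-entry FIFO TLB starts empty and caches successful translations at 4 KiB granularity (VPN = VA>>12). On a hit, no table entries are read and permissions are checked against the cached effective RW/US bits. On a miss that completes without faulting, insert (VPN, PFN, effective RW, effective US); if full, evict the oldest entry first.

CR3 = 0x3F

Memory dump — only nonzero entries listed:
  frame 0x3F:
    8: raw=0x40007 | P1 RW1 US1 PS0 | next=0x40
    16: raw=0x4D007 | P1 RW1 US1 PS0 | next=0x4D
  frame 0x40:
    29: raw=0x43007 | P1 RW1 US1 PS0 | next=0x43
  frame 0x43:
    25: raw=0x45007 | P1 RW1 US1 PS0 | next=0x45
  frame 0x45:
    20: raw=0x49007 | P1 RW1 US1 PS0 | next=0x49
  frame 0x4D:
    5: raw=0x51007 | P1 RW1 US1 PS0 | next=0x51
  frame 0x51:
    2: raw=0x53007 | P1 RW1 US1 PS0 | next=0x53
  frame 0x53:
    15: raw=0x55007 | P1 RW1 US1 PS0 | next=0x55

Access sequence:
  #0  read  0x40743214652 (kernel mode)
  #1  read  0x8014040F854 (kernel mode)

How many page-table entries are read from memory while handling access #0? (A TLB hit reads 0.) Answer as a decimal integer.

Trace:
#0 VA=0x40743214652 (r,kernel):
  L0: frame=0x3F idx=8 entry=0x40007 [P=1 RW=1 US=1 PS=0]
  L1: frame=0x40 idx=29 entry=0x43007 [P=1 RW=1 US=1 PS=0]
  L2: frame=0x43 idx=25 entry=0x45007 [P=1 RW=1 US=1 PS=0]
  L3: frame=0x45 idx=20 entry=0x49007 [P=1 RW=1 US=1 PS=0]
  → PA=0x49652  (4 entries read)
#1 VA=0x8014040F854 (r,kernel):
  L0: frame=0x3F idx=16 entry=0x4D007 [P=1 RW=1 US=1 PS=0]
  L1: frame=0x4D idx=5 entry=0x51007 [P=1 RW=1 US=1 PS=0]
  L2: frame=0x51 idx=2 entry=0x53007 [P=1 RW=1 US=1 PS=0]
  L3: frame=0x53 idx=15 entry=0x55007 [P=1 RW=1 US=1 PS=0]
  → PA=0x55854  (4 entries read)

Entries read for #0: 4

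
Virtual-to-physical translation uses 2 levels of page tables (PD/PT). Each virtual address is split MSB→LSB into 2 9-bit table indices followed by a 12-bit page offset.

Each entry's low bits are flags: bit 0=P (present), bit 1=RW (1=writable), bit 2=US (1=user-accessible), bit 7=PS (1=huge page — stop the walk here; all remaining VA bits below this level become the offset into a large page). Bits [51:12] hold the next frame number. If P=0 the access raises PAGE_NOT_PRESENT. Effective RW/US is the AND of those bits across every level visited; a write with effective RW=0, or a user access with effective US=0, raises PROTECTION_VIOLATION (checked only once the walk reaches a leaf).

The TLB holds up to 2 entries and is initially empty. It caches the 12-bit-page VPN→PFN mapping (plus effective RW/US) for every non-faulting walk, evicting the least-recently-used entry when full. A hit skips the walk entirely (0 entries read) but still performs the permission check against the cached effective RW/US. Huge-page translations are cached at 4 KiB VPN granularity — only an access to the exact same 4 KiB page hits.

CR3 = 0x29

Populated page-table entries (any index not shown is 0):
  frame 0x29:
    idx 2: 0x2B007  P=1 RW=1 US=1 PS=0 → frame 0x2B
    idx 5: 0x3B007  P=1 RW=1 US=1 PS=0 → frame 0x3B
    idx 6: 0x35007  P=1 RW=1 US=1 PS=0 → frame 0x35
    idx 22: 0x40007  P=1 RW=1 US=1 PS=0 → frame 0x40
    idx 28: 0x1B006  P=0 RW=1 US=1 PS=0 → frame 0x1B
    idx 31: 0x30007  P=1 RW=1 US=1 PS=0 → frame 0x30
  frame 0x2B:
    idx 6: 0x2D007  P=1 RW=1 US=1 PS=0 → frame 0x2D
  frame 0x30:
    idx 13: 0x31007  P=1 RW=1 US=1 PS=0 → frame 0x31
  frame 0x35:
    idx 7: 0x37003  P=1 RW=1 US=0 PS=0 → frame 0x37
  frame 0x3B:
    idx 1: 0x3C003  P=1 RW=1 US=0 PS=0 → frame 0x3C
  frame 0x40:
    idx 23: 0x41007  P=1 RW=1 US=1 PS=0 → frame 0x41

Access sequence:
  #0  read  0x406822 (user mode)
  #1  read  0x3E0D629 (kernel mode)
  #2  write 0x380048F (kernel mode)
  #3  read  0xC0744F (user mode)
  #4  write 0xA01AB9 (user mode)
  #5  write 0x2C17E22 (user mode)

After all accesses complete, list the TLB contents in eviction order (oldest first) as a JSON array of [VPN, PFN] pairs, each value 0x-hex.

Per-access translation:
#0 VA=0x406822 (r,user):
  [0] read 0x29 idx=2: raw=0x2B007 flags P=1 W=1 U=1 S=0
  [1] read 0x2B idx=6: raw=0x2D007 flags P=1 W=1 U=1 S=0
  ⇒ phys 0x2D822  [2 reads]
#1 VA=0x3E0D629 (r,kernel):
  [0] read 0x29 idx=31: raw=0x30007 flags P=1 W=1 U=1 S=0
  [1] read 0x30 idx=13: raw=0x31007 flags P=1 W=1 U=1 S=0
  ⇒ phys 0x31629  [2 reads]
#2 VA=0x380048F (w,kernel):
  [0] read 0x29 idx=28: raw=0x1B006 flags P=0 W=1 U=1 S=0
  ✗ PAGE_NOT_PRESENT  [1 reads]
#3 VA=0xC0744F (r,user):
  [0] read 0x29 idx=6: raw=0x35007 flags P=1 W=1 U=1 S=0
  [1] read 0x35 idx=7: raw=0x37003 flags P=1 W=1 U=0 S=0
  ✗ PROTECTION_VIOLATION  [2 reads]
#4 VA=0xA01AB9 (w,user):
  [0] read 0x29 idx=5: raw=0x3B007 flags P=1 W=1 U=1 S=0
  [1] read 0x3B idx=1: raw=0x3C003 flags P=1 W=1 U=0 S=0
  ✗ PROTECTION_VIOLATION  [2 reads]
#5 VA=0x2C17E22 (w,user):
  [0] read 0x29 idx=22: raw=0x40007 flags P=1 W=1 U=1 S=0
  [1] read 0x40 idx=23: raw=0x41007 flags P=1 W=1 U=1 S=0
  ⇒ phys 0x41E22  [2 reads]

TLB: [["0x3E0D", "0x31"], ["0x2C17", "0x41"]]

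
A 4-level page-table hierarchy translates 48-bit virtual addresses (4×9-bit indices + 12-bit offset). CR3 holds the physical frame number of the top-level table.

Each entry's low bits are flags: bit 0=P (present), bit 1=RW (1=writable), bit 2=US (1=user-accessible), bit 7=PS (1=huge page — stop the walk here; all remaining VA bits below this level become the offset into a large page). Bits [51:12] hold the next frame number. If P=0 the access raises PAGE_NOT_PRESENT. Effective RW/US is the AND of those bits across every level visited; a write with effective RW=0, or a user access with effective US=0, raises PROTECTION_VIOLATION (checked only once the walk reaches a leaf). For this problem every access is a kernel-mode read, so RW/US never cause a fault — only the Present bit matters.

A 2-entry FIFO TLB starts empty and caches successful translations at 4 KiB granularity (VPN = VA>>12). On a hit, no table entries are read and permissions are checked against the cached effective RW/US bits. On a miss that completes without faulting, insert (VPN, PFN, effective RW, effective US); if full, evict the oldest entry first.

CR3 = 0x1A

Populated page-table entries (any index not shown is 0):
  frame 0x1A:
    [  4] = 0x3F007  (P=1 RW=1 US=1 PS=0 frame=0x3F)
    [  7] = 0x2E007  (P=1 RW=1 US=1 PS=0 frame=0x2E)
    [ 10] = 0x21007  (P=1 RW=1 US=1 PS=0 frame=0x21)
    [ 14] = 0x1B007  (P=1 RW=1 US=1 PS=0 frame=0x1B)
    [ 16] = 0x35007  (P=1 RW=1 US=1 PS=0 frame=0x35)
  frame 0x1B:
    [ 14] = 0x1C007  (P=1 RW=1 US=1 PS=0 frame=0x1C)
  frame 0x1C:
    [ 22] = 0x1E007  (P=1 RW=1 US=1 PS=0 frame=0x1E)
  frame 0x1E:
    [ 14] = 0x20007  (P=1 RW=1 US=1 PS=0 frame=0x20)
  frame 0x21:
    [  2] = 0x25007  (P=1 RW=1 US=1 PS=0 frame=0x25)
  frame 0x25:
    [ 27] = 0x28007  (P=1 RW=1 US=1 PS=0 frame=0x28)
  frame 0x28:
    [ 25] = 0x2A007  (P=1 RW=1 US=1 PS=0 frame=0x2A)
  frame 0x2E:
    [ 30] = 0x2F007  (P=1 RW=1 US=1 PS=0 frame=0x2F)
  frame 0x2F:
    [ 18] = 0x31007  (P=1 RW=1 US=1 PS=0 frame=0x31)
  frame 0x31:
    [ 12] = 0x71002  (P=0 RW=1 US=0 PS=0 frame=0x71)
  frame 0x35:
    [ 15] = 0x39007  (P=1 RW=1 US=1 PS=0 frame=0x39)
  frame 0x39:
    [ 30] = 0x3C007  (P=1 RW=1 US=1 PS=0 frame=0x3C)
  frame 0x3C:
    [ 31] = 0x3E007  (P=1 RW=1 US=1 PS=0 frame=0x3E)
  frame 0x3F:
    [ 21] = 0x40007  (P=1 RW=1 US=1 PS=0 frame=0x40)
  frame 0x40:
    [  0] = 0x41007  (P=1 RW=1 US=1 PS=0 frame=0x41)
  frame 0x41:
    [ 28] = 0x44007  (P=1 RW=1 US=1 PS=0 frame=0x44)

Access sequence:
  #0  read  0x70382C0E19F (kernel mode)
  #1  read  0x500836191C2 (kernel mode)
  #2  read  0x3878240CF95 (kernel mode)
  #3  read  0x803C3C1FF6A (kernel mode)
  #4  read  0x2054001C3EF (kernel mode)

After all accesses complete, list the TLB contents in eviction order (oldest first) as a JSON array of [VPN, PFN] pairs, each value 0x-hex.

Trace:
#0 VA=0x70382C0E19F (r,kernel):
  [0] read 0x1A idx=14: raw=0x1B007 flags P=1 W=1 U=1 S=0
  [1] read 0x1B idx=14: raw=0x1C007 flags P=1 W=1 U=1 S=0
  [2] read 0x1C idx=22: raw=0x1E007 flags P=1 W=1 U=1 S=0
  [3] read 0x1E idx=14: raw=0x20007 flags P=1 W=1 U=1 S=0
  → PA=0x2019F  (4 entries read)
#1 VA=0x500836191C2 (r,kernel):
  [0] read 0x1A idx=10: raw=0x21007 flags P=1 W=1 U=1 S=0
  [1] read 0x21 idx=2: raw=0x25007 flags P=1 W=1 U=1 S=0
  [2] read 0x25 idx=27: raw=0x28007 flags P=1 W=1 U=1 S=0
  [3] read 0x28 idx=25: raw=0x2A007 flags P=1 W=1 U=1 S=0
  → PA=0x2A1C2  (4 entries read)
#2 VA=0x3878240CF95 (r,kernel):
  [0] read 0x1A idx=7: raw=0x2E007 flags P=1 W=1 U=1 S=0
  [1] read 0x2E idx=30: raw=0x2F007 flags P=1 W=1 U=1 S=0
  [2] read 0x2F idx=18: raw=0x31007 flags P=1 W=1 U=1 S=0
  [3] read 0x31 idx=12: raw=0x71002 flags P=0 W=1 U=0 S=0
  ⇒ fault: PAGE_NOT_PRESENT  — 4 lookups
#3 VA=0x803C3C1FF6A (r,kernel):
  [0] read 0x1A idx=16: raw=0x35007 flags P=1 W=1 U=1 S=0
  [1] read 0x35 idx=15: raw=0x39007 flags P=1 W=1 U=1 S=0
  [2] read 0x39 idx=30: raw=0x3C007 flags P=1 W=1 U=1 S=0
  [3] read 0x3C idx=31: raw=0x3E007 flags P=1 W=1 U=1 S=0
  → PA=0x3EF6A  (4 entries read)
#4 VA=0x2054001C3EF (r,kernel):
  [0] read 0x1A idx=4: raw=0x3F007 flags P=1 W=1 U=1 S=0
  [1] read 0x3F idx=21: raw=0x40007 flags P=1 W=1 U=1 S=0
  [2] read 0x40 idx=0: raw=0x41007 flags P=1 W=1 U=1 S=0
  [3] read 0x41 idx=28: raw=0x44007 flags P=1 W=1 U=1 S=0
  → PA=0x443EF  (4 entries read)

TLB: [["0x803C3C1F", "0x3E"], ["0x2054001C", "0x44"]]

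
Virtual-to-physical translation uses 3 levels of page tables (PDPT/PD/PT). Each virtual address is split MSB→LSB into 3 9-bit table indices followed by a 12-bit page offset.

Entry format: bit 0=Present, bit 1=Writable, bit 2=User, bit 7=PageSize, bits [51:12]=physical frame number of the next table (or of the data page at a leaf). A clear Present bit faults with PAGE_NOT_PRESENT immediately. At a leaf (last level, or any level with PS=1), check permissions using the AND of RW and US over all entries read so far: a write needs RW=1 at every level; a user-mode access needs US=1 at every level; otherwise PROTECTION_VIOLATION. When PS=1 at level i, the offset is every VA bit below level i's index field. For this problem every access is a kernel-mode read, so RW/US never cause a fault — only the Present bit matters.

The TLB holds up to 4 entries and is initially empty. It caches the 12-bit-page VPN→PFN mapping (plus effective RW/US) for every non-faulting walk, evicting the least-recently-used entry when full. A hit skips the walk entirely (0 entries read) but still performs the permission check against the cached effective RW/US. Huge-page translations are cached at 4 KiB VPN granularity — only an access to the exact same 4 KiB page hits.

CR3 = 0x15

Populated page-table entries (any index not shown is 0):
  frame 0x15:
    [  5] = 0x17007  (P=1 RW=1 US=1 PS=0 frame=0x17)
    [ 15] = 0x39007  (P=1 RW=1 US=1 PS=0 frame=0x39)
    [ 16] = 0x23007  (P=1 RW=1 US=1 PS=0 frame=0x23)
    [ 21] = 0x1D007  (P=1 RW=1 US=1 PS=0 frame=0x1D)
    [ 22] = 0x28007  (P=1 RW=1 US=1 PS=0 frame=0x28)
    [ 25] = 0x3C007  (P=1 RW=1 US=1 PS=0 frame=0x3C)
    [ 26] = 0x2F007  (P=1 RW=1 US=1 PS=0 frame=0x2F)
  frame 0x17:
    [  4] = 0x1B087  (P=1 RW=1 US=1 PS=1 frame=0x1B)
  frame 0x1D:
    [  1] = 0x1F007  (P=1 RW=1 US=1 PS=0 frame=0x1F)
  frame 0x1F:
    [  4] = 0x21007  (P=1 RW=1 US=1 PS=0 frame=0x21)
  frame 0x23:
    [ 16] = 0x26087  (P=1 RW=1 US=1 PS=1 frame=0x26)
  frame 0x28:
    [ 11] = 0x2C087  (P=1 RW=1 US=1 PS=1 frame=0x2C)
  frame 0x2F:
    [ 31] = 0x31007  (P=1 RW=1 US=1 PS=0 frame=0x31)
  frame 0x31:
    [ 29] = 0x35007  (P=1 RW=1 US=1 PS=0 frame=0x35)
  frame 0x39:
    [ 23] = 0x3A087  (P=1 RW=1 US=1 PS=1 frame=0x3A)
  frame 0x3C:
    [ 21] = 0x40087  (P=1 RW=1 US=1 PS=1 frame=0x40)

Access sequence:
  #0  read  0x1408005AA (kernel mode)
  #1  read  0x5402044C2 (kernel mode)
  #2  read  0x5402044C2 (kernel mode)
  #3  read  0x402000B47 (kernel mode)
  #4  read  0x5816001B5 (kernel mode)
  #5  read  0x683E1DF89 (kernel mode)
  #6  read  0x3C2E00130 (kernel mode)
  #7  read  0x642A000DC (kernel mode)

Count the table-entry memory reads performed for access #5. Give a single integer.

Trace:
#0 VA=0x1408005AA (r,kernel):
  L0: frame=0x15 idx=5 entry=0x17007 [P=1 RW=1 US=1 PS=0]
  L1: frame=0x17 idx=4 entry=0x1B087 [P=1 RW=1 US=1 PS=1]
  → PA=0x1B5AA (huge @L1)  (2 entries read)
#1 VA=0x5402044C2 (r,kernel):
  L0: frame=0x15 idx=21 entry=0x1D007 [P=1 RW=1 US=1 PS=0]
  L1: frame=0x1D idx=1 entry=0x1F007 [P=1 RW=1 US=1 PS=0]
  L2: frame=0x1F idx=4 entry=0x21007 [P=1 RW=1 US=1 PS=0]
  → PA=0x214C2  (3 entries read)
#2 VA=0x5402044C2 (r,kernel):
  TLB hit vpn=0x540204 → PA=0x214C2
#3 VA=0x402000B47 (r,kernel):
  L0: frame=0x15 idx=16 entry=0x23007 [P=1 RW=1 US=1 PS=0]
  L1: frame=0x23 idx=16 entry=0x26087 [P=1 RW=1 US=1 PS=1]
  → PA=0x26B47 (huge @L1)  (2 entries read)
#4 VA=0x5816001B5 (r,kernel):
  L0: frame=0x15 idx=22 entry=0x28007 [P=1 RW=1 US=1 PS=0]
  L1: frame=0x28 idx=11 entry=0x2C087 [P=1 RW=1 US=1 PS=1]
  → PA=0x2C1B5 (huge @L1)  (2 entries read)
#5 VA=0x683E1DF89 (r,kernel):
  L0: frame=0x15 idx=26 entry=0x2F007 [P=1 RW=1 US=1 PS=0]
  L1: frame=0x2F idx=31 entry=0x31007 [P=1 RW=1 US=1 PS=0]
  L2: frame=0x31 idx=29 entry=0x35007 [P=1 RW=1 US=1 PS=0]
  → PA=0x35F89  (3 entries read)
#6 VA=0x3C2E00130 (r,kernel):
  L0: frame=0x15 idx=15 entry=0x39007 [P=1 RW=1 US=1 PS=0]
  L1: frame=0x39 idx=23 entry=0x3A087 [P=1 RW=1 US=1 PS=1]
  → PA=0x3A130 (huge @L1)  (2 entries read)
#7 VA=0x642A000DC (r,kernel):
  L0: frame=0x15 idx=25 entry=0x3C007 [P=1 RW=1 US=1 PS=0]
  L1: frame=0x3C idx=21 entry=0x40087 [P=1 RW=1 US=1 PS=1]
  → PA=0x400DC (huge @L1)  (2 entries read)

Entries read for #5: 3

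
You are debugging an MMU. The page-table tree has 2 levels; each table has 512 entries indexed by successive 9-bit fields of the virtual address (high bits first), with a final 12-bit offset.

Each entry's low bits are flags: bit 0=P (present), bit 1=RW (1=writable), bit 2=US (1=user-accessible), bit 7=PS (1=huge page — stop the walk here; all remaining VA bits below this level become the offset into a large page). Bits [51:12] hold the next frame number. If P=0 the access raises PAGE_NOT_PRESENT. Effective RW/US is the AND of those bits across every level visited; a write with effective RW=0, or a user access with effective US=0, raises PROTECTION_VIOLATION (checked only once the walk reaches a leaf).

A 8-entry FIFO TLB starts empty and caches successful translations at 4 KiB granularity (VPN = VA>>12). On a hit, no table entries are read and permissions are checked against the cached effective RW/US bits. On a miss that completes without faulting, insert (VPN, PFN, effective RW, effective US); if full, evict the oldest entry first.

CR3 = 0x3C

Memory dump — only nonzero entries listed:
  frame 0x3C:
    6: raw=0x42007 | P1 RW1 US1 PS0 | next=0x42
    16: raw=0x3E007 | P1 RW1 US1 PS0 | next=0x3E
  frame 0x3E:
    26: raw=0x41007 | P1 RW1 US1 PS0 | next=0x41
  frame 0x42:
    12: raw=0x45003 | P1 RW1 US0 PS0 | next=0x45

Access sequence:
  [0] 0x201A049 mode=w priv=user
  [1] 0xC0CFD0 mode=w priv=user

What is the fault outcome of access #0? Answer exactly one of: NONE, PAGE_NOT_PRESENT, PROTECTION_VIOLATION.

Trace:
#0 VA=0x201A049 (w,user):
  lvl0: tbl 0x3C, slot 16 ⇒ 0x3E007 (P1/RW1/US1/PS0)
  lvl1: tbl 0x3E, slot 26 ⇒ 0x41007 (P1/RW1/US1/PS0)
  → PA=0x41049  (2 entries read)
#1 VA=0xC0CFD0 (w,user):
  lvl0: tbl 0x3C, slot 6 ⇒ 0x42007 (P1/RW1/US1/PS0)
  lvl1: tbl 0x42, slot 12 ⇒ 0x45003 (P1/RW1/US0/PS0)
  ✗ PROTECTION_VIOLATION  [2 reads]

Access #0 fault: NONE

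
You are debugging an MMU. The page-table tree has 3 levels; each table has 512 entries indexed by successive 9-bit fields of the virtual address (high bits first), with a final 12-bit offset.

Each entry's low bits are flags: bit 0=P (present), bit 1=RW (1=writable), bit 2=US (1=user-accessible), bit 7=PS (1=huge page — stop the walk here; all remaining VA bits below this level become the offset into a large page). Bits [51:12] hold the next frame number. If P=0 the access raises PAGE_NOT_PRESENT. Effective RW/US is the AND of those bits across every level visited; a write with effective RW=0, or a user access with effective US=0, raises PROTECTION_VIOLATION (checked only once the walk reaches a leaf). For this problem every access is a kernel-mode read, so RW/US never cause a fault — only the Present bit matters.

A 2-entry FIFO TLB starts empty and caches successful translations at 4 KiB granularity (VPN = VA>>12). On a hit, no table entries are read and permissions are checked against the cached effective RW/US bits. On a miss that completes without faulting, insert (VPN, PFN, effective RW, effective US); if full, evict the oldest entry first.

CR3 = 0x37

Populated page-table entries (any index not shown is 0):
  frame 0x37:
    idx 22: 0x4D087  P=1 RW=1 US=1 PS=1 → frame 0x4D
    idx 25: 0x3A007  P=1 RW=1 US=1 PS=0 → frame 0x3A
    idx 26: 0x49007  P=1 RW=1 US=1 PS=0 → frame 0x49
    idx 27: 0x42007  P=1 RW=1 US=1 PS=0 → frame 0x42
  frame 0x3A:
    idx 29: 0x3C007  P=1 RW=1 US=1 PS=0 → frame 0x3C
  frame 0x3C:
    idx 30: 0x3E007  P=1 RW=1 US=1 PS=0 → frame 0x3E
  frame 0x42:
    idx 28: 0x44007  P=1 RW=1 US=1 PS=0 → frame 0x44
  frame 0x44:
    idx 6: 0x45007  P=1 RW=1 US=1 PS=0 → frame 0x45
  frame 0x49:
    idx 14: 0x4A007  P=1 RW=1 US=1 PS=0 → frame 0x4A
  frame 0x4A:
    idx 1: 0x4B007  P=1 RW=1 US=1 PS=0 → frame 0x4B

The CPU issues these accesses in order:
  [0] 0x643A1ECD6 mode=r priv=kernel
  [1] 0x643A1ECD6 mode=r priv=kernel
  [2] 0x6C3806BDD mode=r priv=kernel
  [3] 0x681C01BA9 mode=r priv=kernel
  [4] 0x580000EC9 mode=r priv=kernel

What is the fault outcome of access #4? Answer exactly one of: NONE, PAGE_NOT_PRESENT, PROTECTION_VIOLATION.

Trace:
#0 VA=0x643A1ECD6 (r,kernel):
  L0: frame=0x37 idx=25 entry=0x3A007 [P=1 RW=1 US=1 PS=0]
  L1: frame=0x3A idx=29 entry=0x3C007 [P=1 RW=1 US=1 PS=0]
  L2: frame=0x3C idx=30 entry=0x3E007 [P=1 RW=1 US=1 PS=0]
  ✓ 0x3ECD6  — 3 lookups
#1 VA=0x643A1ECD6 (r,kernel):
  TLB hit vpn=0x643A1E → PA=0x3ECD6
#2 VA=0x6C3806BDD (r,kernel):
  L0: frame=0x37 idx=27 entry=0x42007 [P=1 RW=1 US=1 PS=0]
  L1: frame=0x42 idx=28 entry=0x44007 [P=1 RW=1 US=1 PS=0]
  L2: frame=0x44 idx=6 entry=0x45007 [P=1 RW=1 US=1 PS=0]
  ✓ 0x45BDD  — 3 lookups
#3 VA=0x681C01BA9 (r,kernel):
  L0: frame=0x37 idx=26 entry=0x49007 [P=1 RW=1 US=1 PS=0]
  L1: frame=0x49 idx=14 entry=0x4A007 [P=1 RW=1 US=1 PS=0]
  L2: frame=0x4A idx=1 entry=0x4B007 [P=1 RW=1 US=1 PS=0]
  ✓ 0x4BBA9  — 3 lookups
#4 VA=0x580000EC9 (r,kernel):
  L0: frame=0x37 idx=22 entry=0x4D087 [P=1 RW=1 US=1 PS=1]
  ✓ 0x4DEC9 (huge @L0)  — 1 lookups

Access #4 fault: NONE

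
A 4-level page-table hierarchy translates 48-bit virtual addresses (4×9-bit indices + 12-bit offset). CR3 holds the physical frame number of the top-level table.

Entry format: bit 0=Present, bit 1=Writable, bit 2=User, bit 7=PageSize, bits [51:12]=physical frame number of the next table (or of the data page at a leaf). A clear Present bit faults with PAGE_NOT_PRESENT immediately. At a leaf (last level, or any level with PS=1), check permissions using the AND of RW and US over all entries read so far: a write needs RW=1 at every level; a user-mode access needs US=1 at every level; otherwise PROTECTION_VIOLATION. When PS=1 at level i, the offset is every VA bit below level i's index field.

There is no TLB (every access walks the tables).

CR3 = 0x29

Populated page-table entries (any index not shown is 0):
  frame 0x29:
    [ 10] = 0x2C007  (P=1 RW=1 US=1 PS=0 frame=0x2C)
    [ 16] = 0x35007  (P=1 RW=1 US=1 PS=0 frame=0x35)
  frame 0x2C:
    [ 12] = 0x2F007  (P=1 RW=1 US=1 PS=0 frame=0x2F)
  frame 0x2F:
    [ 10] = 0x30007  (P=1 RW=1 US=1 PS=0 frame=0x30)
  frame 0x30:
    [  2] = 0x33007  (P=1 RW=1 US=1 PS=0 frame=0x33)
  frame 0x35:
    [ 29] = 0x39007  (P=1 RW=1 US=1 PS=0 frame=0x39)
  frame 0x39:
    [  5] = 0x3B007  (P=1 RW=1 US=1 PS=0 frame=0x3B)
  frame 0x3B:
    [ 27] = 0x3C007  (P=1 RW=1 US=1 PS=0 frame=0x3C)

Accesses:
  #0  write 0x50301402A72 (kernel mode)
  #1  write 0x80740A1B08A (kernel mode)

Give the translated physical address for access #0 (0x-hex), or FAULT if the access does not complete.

Walk each access:
#0 VA=0x50301402A72 (w,kernel):
  [0] read 0x29 idx=10: raw=0x2C007 flags P=1 W=1 U=1 S=0
  [1] read 0x2C idx=12: raw=0x2F007 flags P=1 W=1 U=1 S=0
  [2] read 0x2F idx=10: raw=0x30007 flags P=1 W=1 U=1 S=0
  [3] read 0x30 idx=2: raw=0x33007 flags P=1 W=1 U=1 S=0
  ✓ 0x33A72  — 4 lookups
#1 VA=0x80740A1B08A (w,kernel):
  [0] read 0x29 idx=16: raw=0x35007 flags P=1 W=1 U=1 S=0
  [1] read 0x35 idx=29: raw=0x39007 flags P=1 W=1 U=1 S=0
  [2] read 0x39 idx=5: raw=0x3B007 flags P=1 W=1 U=1 S=0
  [3] read 0x3B idx=27: raw=0x3C007 flags P=1 W=1 U=1 S=0
  ✓ 0x3C08A  — 4 lookups

Access #0 PA: 0x33A72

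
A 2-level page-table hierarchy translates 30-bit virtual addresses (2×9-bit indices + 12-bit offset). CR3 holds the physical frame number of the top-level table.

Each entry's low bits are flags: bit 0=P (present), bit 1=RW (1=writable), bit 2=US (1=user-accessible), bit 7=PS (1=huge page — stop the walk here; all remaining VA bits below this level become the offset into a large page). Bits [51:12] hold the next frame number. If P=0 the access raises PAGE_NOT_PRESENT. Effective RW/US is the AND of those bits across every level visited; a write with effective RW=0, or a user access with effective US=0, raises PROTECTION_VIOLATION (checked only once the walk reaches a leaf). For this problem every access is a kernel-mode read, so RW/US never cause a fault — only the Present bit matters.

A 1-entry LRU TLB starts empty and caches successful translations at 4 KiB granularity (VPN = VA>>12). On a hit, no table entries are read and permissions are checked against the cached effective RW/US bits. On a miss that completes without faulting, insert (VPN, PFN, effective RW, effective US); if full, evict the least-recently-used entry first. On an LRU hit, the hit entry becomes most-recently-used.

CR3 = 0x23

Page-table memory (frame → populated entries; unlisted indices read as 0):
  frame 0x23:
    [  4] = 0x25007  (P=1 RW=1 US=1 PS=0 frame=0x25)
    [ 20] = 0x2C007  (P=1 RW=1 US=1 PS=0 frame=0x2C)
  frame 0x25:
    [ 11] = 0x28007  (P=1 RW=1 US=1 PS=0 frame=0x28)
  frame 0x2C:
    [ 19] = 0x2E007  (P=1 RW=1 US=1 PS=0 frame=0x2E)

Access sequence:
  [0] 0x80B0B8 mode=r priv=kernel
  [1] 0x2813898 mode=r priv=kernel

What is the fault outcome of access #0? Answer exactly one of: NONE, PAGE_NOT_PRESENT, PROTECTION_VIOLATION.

Walk each access:
#0 VA=0x80B0B8 (r,kernel):
  L0: frame=0x23 idx=4 entry=0x25007 [P=1 RW=1 US=1 PS=0]
  L1: frame=0x25 idx=11 entry=0x28007 [P=1 RW=1 US=1 PS=0]
  ⇒ phys 0x280B8  [2 reads]
#1 VA=0x2813898 (r,kernel):
  L0: frame=0x23 idx=20 entry=0x2C007 [P=1 RW=1 US=1 PS=0]
  L1: frame=0x2C idx=19 entry=0x2E007 [P=1 RW=1 US=1 PS=0]
  ⇒ phys 0x2E898  [2 reads]

Access #0 fault: NONE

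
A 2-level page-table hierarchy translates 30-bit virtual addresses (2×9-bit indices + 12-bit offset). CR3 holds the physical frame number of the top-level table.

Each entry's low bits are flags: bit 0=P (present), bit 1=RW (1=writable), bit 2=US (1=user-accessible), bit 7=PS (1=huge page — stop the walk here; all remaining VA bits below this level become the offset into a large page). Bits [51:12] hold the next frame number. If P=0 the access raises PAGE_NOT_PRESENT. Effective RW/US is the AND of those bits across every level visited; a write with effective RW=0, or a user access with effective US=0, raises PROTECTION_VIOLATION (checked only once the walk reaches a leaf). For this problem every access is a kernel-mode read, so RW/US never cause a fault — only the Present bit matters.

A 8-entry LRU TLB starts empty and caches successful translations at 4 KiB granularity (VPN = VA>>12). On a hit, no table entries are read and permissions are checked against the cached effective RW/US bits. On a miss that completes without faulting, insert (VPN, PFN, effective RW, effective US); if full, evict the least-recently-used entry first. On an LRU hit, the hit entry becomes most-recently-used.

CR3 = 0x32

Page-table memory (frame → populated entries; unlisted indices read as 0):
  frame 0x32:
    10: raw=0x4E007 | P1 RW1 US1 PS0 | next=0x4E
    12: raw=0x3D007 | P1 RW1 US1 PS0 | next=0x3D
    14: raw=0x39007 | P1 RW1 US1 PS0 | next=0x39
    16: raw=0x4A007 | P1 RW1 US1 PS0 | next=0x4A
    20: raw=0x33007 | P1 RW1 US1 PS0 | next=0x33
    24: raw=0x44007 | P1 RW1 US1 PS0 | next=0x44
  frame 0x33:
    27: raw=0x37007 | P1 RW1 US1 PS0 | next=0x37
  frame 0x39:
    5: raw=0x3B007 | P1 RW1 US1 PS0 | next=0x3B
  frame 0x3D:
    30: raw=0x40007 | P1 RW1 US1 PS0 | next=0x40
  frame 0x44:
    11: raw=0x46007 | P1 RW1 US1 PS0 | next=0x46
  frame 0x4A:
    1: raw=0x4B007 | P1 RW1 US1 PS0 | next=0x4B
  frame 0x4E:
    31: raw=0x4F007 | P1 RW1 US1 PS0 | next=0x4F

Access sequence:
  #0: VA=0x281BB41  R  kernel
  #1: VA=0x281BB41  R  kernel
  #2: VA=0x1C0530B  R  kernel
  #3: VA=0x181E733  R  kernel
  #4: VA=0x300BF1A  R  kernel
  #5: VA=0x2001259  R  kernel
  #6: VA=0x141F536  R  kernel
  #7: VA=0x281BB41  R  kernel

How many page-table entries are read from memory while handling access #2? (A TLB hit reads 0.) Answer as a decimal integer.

Trace:
#0 VA=0x281BB41 (r,kernel):
  L0 @0x32[20] → 0x33007  P=1,RW=1,US=1,PS=0
  L1 @0x33[27] → 0x37007  P=1,RW=1,US=1,PS=0
  → PA=0x37B41  (2 entries read)
#1 VA=0x281BB41 (r,kernel):
  TLB hit vpn=0x281B → PA=0x37B41
#2 VA=0x1C0530B (r,kernel):
  L0 @0x32[14] → 0x39007  P=1,RW=1,US=1,PS=0
  L1 @0x39[5] → 0x3B007  P=1,RW=1,US=1,PS=0
  → PA=0x3B30B  (2 entries read)
#3 VA=0x181E733 (r,kernel):
  L0 @0x32[12] → 0x3D007  P=1,RW=1,US=1,PS=0
  L1 @0x3D[30] → 0x40007  P=1,RW=1,US=1,PS=0
  → PA=0x40733  (2 entries read)
#4 VA=0x300BF1A (r,kernel):
  L0 @0x32[24] → 0x44007  P=1,RW=1,US=1,PS=0
  L1 @0x44[11] → 0x46007  P=1,RW=1,US=1,PS=0
  → PA=0x46F1A  (2 entries read)
#5 VA=0x2001259 (r,kernel):
  L0 @0x32[16] → 0x4A007  P=1,RW=1,US=1,PS=0
  L1 @0x4A[1] → 0x4B007  P=1,RW=1,US=1,PS=0
  → PA=0x4B259  (2 entries read)
#6 VA=0x141F536 (r,kernel):
  L0 @0x32[10] → 0x4E007  P=1,RW=1,US=1,PS=0
  L1 @0x4E[31] → 0x4F007  P=1,RW=1,US=1,PS=0
  → PA=0x4F536  (2 entries read)
#7 VA=0x281BB41 (r,kernel):
  TLB hit vpn=0x281B → PA=0x37B41

Entries read for #2: 2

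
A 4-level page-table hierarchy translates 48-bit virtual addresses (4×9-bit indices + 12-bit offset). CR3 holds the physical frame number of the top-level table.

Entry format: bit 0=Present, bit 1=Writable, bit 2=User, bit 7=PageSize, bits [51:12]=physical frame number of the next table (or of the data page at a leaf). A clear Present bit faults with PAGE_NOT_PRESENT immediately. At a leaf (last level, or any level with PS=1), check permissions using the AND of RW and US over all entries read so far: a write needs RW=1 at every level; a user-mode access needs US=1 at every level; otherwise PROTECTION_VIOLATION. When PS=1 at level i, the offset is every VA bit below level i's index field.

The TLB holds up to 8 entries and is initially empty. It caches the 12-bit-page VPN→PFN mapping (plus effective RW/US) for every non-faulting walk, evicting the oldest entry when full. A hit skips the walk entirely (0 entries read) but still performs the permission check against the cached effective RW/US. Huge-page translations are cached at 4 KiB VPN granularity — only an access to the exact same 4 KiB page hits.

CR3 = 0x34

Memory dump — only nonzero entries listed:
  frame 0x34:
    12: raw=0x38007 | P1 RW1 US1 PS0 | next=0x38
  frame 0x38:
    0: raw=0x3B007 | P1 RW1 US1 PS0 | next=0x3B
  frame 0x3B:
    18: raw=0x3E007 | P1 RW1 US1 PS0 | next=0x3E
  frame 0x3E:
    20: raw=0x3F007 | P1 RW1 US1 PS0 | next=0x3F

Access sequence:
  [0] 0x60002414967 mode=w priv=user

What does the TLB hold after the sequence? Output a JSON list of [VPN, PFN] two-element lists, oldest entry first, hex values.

Trace:
#0 VA=0x60002414967 (w,user):
  L0: frame=0x34 idx=12 entry=0x38007 [P=1 RW=1 US=1 PS=0]
  L1: frame=0x38 idx=0 entry=0x3B007 [P=1 RW=1 US=1 PS=0]
  L2: frame=0x3B idx=18 entry=0x3E007 [P=1 RW=1 US=1 PS=0]
  L3: frame=0x3E idx=20 entry=0x3F007 [P=1 RW=1 US=1 PS=0]
  ✓ 0x3F967  — 4 lookups

TLB: [["0x60002414", "0x3F"]]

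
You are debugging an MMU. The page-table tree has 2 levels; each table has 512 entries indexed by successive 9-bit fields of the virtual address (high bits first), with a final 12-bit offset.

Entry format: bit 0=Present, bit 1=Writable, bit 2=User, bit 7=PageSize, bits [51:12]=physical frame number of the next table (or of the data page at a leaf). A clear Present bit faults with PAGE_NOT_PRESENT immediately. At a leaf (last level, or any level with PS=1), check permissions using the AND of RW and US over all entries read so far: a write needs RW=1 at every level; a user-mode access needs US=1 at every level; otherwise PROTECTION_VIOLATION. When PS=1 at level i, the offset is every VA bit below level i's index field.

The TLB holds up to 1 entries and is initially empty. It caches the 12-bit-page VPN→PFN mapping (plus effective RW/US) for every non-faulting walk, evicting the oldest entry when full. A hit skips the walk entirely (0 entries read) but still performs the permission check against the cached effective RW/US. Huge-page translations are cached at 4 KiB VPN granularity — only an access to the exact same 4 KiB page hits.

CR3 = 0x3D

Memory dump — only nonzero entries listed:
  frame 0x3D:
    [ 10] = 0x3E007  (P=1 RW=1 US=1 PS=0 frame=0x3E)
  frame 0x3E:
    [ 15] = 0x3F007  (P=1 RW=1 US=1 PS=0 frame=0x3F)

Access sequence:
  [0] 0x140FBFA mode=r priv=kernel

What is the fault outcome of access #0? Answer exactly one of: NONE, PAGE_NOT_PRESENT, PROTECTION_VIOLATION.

Per-access translation:
#0 VA=0x140FBFA (r,kernel):
  [0] read 0x3D idx=10: raw=0x3E007 flags P=1 W=1 U=1 S=0
  [1] read 0x3E idx=15: raw=0x3F007 flags P=1 W=1 U=1 S=0
  ✓ 0x3FBFA  — 2 lookups

Access #0 fault: NONE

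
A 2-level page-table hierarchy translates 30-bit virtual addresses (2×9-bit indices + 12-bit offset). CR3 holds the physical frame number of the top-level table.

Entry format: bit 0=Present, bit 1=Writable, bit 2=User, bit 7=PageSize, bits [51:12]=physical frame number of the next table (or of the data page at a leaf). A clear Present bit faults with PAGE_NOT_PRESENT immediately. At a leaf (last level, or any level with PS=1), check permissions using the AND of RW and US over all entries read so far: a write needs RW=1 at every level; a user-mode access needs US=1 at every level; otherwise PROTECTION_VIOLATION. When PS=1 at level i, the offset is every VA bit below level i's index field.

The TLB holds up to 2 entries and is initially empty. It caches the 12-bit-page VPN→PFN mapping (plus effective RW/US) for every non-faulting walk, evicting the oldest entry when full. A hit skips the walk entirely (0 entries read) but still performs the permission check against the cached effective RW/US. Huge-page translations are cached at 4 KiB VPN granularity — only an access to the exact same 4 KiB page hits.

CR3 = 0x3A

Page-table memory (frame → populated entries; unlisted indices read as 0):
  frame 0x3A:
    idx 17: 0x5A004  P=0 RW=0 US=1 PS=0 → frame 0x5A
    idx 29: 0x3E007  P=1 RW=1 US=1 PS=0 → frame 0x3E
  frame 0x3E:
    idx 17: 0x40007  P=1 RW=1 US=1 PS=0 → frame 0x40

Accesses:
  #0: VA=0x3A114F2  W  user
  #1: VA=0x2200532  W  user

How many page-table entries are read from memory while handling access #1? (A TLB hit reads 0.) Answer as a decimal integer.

Trace:
#0 VA=0x3A114F2 (w,user):
  L0: frame=0x3A idx=29 entry=0x3E007 [P=1 RW=1 US=1 PS=0]
  L1: frame=0x3E idx=17 entry=0x40007 [P=1 RW=1 US=1 PS=0]
  ✓ 0x404F2  — 2 lookups
#1 VA=0x2200532 (w,user):
  L0: frame=0x3A idx=17 entry=0x5A004 [P=0 RW=0 US=1 PS=0]
  ⇒ fault: PAGE_NOT_PRESENT  — 1 lookups

Entries read for #1: 1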